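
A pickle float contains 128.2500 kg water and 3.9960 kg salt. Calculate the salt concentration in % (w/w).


Formula: Conc = salt / (water + salt) * 100
Substituting: Conc = 3.9960 / (128.2500 + 3.9960) * 100
Result: 3.0216 %


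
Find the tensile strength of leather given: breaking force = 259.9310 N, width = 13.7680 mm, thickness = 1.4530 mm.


Formula: TS = force / (width * thickness)
Substituting: TS = 259.9310 / (13.7680 * 1.4530)
Result: 12.9934 N/mm^2


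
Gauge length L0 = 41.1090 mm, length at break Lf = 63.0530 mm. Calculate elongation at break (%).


Formula: Elongation = (Lf - L0) / L0 * 100
Substituting: Elongation = (63.0530 - 41.1090) / 41.1090 * 100
Result: 53.3800 %


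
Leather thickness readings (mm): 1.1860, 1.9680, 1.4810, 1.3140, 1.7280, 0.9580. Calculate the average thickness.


Formula: Average = sum / n
Substituting: Average = 8.6350 / 6
Result: 1.4392 mm


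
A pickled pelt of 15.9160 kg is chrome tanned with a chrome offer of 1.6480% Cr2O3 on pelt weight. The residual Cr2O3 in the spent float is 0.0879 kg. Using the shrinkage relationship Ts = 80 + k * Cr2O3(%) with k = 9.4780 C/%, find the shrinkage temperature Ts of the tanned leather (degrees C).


Offered = pelt * offer_pct / 100 = 15.9160 * 1.6480 / 100 = 0.2623 kg
Uptake = offered - residual = 0.2623 - 0.0879 = 0.1744 kg
Cr2O3% on pelt = uptake / pelt * 100 = 0.1744 / 15.9160 * 100 = 1.0957 %
Ts = 80 + k * Cr2O3% = 80 + 9.4780 * 1.0957 = 90.3853 C


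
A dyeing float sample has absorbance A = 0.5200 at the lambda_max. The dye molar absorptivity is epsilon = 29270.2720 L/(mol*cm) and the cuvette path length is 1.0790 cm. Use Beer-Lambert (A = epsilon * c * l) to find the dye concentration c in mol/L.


Formula: c = A / (epsilon * l)
Substituting: c = 0.5200 / (29270.2720 * 1.0790)
Result: 1.6465e-05 mol/L


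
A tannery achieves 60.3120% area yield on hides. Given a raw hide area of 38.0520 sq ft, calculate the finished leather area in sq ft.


Formula: finished = raw * yield / 100
Substituting: finished = 38.0520 * 60.3120 / 100
Result: 22.9499 sq ft


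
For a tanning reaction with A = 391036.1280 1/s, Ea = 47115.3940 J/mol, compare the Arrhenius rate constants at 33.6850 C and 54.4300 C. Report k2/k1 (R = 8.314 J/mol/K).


T1 = 33.6850 + 273.15 = 306.8350 K; T2 = 54.4300 + 273.15 = 327.5800 K
k1 = A * exp(-Ea/(R*T1)) = 391036.1280 * exp(-47115.3940/(8.314*306.8350)) = 0.00372519 1/s
k2 = A * exp(-Ea/(R*T2)) = 391036.1280 * exp(-47115.3940/(8.314*327.5800)) = 0.0119979 1/s
k2/k1 = 0.0119979 / 0.00372519 = 3.2208


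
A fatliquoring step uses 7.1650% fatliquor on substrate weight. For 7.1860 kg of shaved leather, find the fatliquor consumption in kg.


Formula: Fat = substrate * pct / 100
Substituting: Fat = 7.1860 * 7.1650 / 100
Result: 0.5149 kg


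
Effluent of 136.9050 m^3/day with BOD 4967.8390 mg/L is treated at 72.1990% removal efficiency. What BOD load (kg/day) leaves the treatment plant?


Load_in = volume * conc / 1000 = 136.9050 * 4967.8390 / 1000 = 680.1220 kg/day
Removed = Load_in * eff / 100 = 680.1220 * 72.1990 / 100 = 491.0413 kg/day
Load_out = Load_in - Removed = 680.1220 - 491.0413 = 189.0807 kg/day


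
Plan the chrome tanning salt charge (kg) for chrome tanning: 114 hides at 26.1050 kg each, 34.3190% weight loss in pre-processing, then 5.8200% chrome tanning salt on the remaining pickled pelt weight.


Total_raw = N * avg_wt = 114 * 26.1050 = 2975.9700 kg
Substrate = Total_raw * (1 - loss/100) = 2975.9700 * (1 - 34.3190/100) = 1954.6469 kg
Chrome = Substrate * pct / 100 = 1954.6469 * 5.8200 / 100 = 113.7604 kg


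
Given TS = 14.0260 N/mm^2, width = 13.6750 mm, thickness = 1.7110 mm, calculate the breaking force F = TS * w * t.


Formula: F = TS * w * t
Substituting: F = 14.0260 * 13.6750 * 1.7110
Result: 328.1793 N


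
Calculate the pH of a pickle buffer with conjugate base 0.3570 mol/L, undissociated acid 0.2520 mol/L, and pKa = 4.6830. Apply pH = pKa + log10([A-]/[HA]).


ratio = [A-] / [HA] = 0.3570 / 0.2520 = 1.4167
log10(ratio) = 0.1513
pH = pKa + log10(ratio) = 4.6830 + 0.1513 = 4.8343


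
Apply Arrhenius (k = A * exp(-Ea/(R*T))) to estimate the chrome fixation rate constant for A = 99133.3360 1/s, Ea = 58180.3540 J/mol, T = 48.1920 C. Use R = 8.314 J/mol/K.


T_K = T_C + 273.15 = 48.1920 + 273.15 = 321.3420 K
exponent = -Ea / (R * T_K) = -58180.3540 / (8.314 * 321.3420) = -21.7770
k = A * exp(exponent) = 99133.3360 * exp(-21.7770) = 3.4560e-05 1/s


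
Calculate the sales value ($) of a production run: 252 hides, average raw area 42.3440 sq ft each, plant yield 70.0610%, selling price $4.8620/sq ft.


Raw_total = N * avg_area = 252 * 42.3440 = 10670.6880 sq ft
Finished = Raw_total * yield / 100 = 10670.6880 * 70.0610 / 100 = 7475.9907 sq ft
Value = Finished * price = 7475.9907 * 4.8620 = 36348.2669 $


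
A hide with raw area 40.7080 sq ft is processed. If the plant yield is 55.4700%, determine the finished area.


Formula: finished = raw * yield / 100
Substituting: finished = 40.7080 * 55.4700 / 100
Result: 22.5807 sq ft


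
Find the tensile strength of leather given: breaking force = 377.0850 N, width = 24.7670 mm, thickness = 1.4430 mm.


Formula: TS = force / (width * thickness)
Substituting: TS = 377.0850 / (24.7670 * 1.4430)
Result: 10.5511 N/mm^2


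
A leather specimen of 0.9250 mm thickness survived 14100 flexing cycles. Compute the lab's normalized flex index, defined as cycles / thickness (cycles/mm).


Formula: Index = cycles / thickness
Substituting: Index = 14100 / 0.9250
Result: 15243.2432 cycles/mm


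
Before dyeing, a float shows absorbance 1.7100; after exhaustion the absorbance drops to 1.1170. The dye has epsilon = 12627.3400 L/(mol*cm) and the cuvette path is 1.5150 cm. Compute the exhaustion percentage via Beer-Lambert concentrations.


c_initial = A_i / (epsilon * l) = 1.7100 / (12627.3400 * 1.5150) = 8.9386e-05 mol/L
c_final = A_f / (epsilon * l) = 1.1170 / (12627.3400 * 1.5150) = 5.8389e-05 mol/L
Exhaustion = (c_initial - c_final) / c_initial * 100 = (8.9386e-05 - 5.8389e-05) / 8.9386e-05 * 100 = 34.6784 %


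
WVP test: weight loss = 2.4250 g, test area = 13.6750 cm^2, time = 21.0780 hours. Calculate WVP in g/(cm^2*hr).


Formula: WVP = loss / (area * time)
Substituting: WVP = 2.4250 / (13.6750 * 21.0780)
Result: 0.00841308 g/(cm^2*hr)


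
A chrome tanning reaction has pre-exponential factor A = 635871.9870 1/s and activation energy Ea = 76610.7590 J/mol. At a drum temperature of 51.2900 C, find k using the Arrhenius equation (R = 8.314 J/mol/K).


T_K = T_C + 273.15 = 51.2900 + 273.15 = 324.4400 K
exponent = -Ea / (R * T_K) = -76610.7590 / (8.314 * 324.4400) = -28.4018
k = A * exp(exponent) = 635871.9870 * exp(-28.4018) = 2.9420e-07 1/s


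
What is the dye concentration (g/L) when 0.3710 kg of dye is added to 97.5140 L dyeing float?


Formula: Conc = dye_mass(kg) / volume(L) * 1000
Substituting: Conc = 0.3710 / 97.5140 * 1000
Result: 3.8046 g/L


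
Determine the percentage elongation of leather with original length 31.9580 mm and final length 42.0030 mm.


Formula: Elongation = (Lf - L0) / L0 * 100
Substituting: Elongation = (42.0030 - 31.9580) / 31.9580 * 100
Result: 31.4319 %


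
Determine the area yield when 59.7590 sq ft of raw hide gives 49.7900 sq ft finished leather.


Formula: Yield = finished / raw * 100
Substituting: Yield = 49.7900 / 59.7590 * 100
Result: 83.3180 %


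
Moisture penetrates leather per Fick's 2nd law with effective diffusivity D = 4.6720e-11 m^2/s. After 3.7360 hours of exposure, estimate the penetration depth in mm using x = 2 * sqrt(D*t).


t = 3.7360 hr * 3600 = 13449.6000 s
D * t = 4.6720e-11 * 13449.6000 = 6.2837e-07
x = 2 * sqrt(D*t) = 2 * sqrt(6.2837e-07) = 0.00158539 m = 1.5854 mm


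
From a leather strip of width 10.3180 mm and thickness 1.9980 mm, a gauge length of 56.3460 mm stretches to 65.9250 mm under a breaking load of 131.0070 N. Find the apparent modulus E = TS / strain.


TS = F / (w * t) = 131.0070 / (10.3180 * 1.9980) = 6.3548 N/mm^2
strain = (Lf - L0) / L0 = (65.9250 - 56.3460) / 56.3460 = 0.1700
E = TS / strain = 6.3548 / 0.1700 = 37.3806 N/mm^2


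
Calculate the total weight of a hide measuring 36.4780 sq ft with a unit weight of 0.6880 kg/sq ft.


Formula: Weight = area * weight_per_sqft
Substituting: Weight = 36.4780 * 0.6880
Result: 25.0969 kg


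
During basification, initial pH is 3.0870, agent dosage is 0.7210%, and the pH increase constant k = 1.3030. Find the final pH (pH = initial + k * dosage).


Formula: pH_final = pH_initial + k * base_pct
Substituting: pH_final = 3.0870 + 1.3030 * 0.7210
Result: 4.0265


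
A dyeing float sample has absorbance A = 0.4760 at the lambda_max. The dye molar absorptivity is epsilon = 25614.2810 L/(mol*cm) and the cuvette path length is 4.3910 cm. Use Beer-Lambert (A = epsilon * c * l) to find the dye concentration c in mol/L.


Formula: c = A / (epsilon * l)
Substituting: c = 0.4760 / (25614.2810 * 4.3910)
Result: 4.2322e-06 mol/L


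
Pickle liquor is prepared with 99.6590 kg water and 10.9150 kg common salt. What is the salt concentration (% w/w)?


Formula: Conc = salt / (water + salt) * 100
Substituting: Conc = 10.9150 / (99.6590 + 10.9150) * 100
Result: 9.8712 %


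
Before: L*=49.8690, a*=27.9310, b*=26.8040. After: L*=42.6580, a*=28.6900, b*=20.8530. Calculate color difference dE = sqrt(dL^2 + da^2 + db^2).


dL = -7.2110, da = 0.7590, db = -5.9510
dE = sqrt((-7.2110)^2 + 0.7590^2 + (-5.9510)^2) = 9.3802


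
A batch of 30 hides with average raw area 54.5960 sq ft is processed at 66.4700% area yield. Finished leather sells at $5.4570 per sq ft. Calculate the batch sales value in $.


Raw_total = N * avg_area = 30 * 54.5960 = 1637.8800 sq ft
Finished = Raw_total * yield / 100 = 1637.8800 * 66.4700 / 100 = 1088.6988 sq ft
Value = Finished * price = 1088.6988 * 5.4570 = 5941.0295 $


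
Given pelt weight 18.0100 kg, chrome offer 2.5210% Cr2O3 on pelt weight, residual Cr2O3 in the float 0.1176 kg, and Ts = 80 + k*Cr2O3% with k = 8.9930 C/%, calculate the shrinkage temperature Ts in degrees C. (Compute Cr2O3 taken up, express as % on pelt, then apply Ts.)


Offered = pelt * offer_pct / 100 = 18.0100 * 2.5210 / 100 = 0.4540 kg
Uptake = offered - residual = 0.4540 - 0.1176 = 0.3364 kg
Cr2O3% on pelt = uptake / pelt * 100 = 0.3364 / 18.0100 * 100 = 1.8680 %
Ts = 80 + k * Cr2O3% = 80 + 8.9930 * 1.8680 = 96.7992 C


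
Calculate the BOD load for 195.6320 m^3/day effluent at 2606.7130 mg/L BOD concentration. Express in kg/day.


Formula: BOD_load = volume * conc / 1000
Substituting: BOD_load = 195.6320 * 2606.7130 / 1000
Result: 509.9565 kg/day


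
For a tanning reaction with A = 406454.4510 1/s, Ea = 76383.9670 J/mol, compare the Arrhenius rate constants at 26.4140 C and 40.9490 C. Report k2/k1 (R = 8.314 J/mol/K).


T1 = 26.4140 + 273.15 = 299.5640 K; T2 = 40.9490 + 273.15 = 314.0990 K
k1 = A * exp(-Ea/(R*T1)) = 406454.4510 * exp(-76383.9670/(8.314*299.5640)) = 1.9478e-08 1/s
k2 = A * exp(-Ea/(R*T2)) = 406454.4510 * exp(-76383.9670/(8.314*314.0990)) = 8.0520e-08 1/s
k2/k1 = 8.0520e-08 / 1.9478e-08 = 4.1339


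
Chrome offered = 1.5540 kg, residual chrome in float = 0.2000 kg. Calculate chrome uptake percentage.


Formula: Uptake = (offered - residual) / offered * 100
Substituting: Uptake = (1.5540 - 0.2000) / 1.5540 * 100
Result: 87.1300 %


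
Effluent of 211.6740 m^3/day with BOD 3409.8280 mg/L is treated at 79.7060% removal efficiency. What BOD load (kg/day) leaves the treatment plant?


Load_in = volume * conc / 1000 = 211.6740 * 3409.8280 / 1000 = 721.7719 kg/day
Removed = Load_in * eff / 100 = 721.7719 * 79.7060 / 100 = 575.2955 kg/day
Load_out = Load_in - Removed = 721.7719 - 575.2955 = 146.4764 kg/day


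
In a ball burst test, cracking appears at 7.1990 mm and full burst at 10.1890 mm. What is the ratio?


Formula: Ratio = crack / burst
Substituting: Ratio = 7.1990 / 10.1890
Result: 0.7065


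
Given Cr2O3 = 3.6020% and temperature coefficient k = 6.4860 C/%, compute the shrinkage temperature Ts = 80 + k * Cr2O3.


Formula: Ts = 80 + k * Cr2O3
Substituting: Ts = 80 + 6.4860 * 3.6020
Result: 103.3626 C


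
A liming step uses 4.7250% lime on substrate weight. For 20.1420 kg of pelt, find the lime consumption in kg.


Formula: Lime = substrate * pct / 100
Substituting: Lime = 20.1420 * 4.7250 / 100
Result: 0.9517 kg


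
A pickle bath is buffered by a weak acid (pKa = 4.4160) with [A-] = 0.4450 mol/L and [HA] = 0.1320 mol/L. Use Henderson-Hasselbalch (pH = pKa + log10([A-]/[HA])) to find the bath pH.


ratio = [A-] / [HA] = 0.4450 / 0.1320 = 3.3712
log10(ratio) = 0.5278
pH = pKa + log10(ratio) = 4.4160 + 0.5278 = 4.9438


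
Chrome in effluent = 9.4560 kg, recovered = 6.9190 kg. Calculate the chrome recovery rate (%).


Formula: Recovery = recovered / input * 100
Substituting: Recovery = 6.9190 / 9.4560 * 100
Result: 73.1705 %


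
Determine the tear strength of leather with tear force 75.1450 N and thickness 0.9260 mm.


Formula: Tear strength = force / thickness
Substituting: Tear strength = 75.1450 / 0.9260
Result: 81.1501 N/mm


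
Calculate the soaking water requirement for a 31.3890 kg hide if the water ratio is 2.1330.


Formula: Water = hide_weight * ratio
Substituting: Water = 31.3890 * 2.1330
Result: 66.9527 kg


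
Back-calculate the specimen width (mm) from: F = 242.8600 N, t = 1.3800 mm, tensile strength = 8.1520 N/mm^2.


Formula: w = F / (TS * t)
Substituting: w = 242.8600 / (8.1520 * 1.3800)
Result: 21.5880 mm


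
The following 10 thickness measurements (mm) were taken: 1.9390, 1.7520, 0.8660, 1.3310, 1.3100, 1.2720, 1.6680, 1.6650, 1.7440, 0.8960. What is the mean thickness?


Formula: Average = sum / n
Substituting: Average = 14.4430 / 10
Result: 1.4443 mm


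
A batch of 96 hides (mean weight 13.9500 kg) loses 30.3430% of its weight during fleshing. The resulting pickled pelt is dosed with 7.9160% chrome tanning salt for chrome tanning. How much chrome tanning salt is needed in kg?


Total_raw = N * avg_wt = 96 * 13.9500 = 1339.2000 kg
Substrate = Total_raw * (1 - loss/100) = 1339.2000 * (1 - 30.3430/100) = 932.8465 kg
Chrome = Substrate * pct / 100 = 932.8465 * 7.9160 / 100 = 73.8441 kg


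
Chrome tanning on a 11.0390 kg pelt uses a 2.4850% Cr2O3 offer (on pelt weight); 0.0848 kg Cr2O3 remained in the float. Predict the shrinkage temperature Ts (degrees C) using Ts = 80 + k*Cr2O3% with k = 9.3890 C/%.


Offered = pelt * offer_pct / 100 = 11.0390 * 2.4850 / 100 = 0.2743 kg
Uptake = offered - residual = 0.2743 - 0.0848 = 0.1895 kg
Cr2O3% on pelt = uptake / pelt * 100 = 0.1895 / 11.0390 * 100 = 1.7168 %
Ts = 80 + k * Cr2O3% = 80 + 9.3890 * 1.7168 = 96.1192 C


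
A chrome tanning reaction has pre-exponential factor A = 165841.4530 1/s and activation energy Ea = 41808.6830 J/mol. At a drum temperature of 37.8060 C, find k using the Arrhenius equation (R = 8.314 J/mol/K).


T_K = T_C + 273.15 = 37.8060 + 273.15 = 310.9560 K
exponent = -Ea / (R * T_K) = -41808.6830 / (8.314 * 310.9560) = -16.1718
k = A * exp(exponent) = 165841.4530 * exp(-16.1718) = 0.0157175 1/s


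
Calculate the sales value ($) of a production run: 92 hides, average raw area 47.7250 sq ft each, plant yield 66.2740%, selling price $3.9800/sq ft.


Raw_total = N * avg_area = 92 * 47.7250 = 4390.7000 sq ft
Finished = Raw_total * yield / 100 = 4390.7000 * 66.2740 / 100 = 2909.8925 sq ft
Value = Finished * price = 2909.8925 * 3.9800 = 11581.3722 $


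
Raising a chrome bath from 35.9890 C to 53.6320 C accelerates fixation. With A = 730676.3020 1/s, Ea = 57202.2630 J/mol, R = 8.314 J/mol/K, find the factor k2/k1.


T1 = 35.9890 + 273.15 = 309.1390 K; T2 = 53.6320 + 273.15 = 326.7820 K
k1 = A * exp(-Ea/(R*T1)) = 730676.3020 * exp(-57202.2630/(8.314*309.1390)) = 1.5777e-04 1/s
k2 = A * exp(-Ea/(R*T2)) = 730676.3020 * exp(-57202.2630/(8.314*326.7820)) = 5.2465e-04 1/s
k2/k1 = 5.2465e-04 / 1.5777e-04 = 3.3255


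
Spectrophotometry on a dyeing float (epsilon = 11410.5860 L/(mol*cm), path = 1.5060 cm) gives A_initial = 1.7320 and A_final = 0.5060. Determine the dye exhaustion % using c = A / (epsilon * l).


c_initial = A_i / (epsilon * l) = 1.7320 / (11410.5860 * 1.5060) = 1.0079e-04 mol/L
c_final = A_f / (epsilon * l) = 0.5060 / (11410.5860 * 1.5060) = 2.9445e-05 mol/L
Exhaustion = (c_initial - c_final) / c_initial * 100 = (1.0079e-04 - 2.9445e-05) / 1.0079e-04 * 100 = 70.7852 %


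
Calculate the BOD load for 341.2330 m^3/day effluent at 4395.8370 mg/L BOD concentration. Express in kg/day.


Formula: BOD_load = volume * conc / 1000
Substituting: BOD_load = 341.2330 * 4395.8370 / 1000
Result: 1500.0046 kg/day


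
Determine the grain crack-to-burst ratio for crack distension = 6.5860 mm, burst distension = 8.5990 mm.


Formula: Ratio = crack / burst
Substituting: Ratio = 6.5860 / 8.5990
Result: 0.7659


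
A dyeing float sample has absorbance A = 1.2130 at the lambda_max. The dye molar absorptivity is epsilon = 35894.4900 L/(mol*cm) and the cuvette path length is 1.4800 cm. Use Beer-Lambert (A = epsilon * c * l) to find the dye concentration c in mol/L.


Formula: c = A / (epsilon * l)
Substituting: c = 1.2130 / (35894.4900 * 1.4800)
Result: 2.2833e-05 mol/L


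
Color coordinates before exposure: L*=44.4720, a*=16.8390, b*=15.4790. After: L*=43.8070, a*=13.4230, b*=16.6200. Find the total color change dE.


dL = -0.6650, da = -3.4160, db = 1.1410
dE = sqrt((-0.6650)^2 + (-3.4160)^2 + 1.1410^2) = 3.6624


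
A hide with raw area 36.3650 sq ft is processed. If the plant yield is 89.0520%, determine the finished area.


Formula: finished = raw * yield / 100
Substituting: finished = 36.3650 * 89.0520 / 100
Result: 32.3838 sq ft


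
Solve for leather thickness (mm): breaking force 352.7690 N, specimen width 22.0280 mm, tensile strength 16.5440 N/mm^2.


Formula: t = F / (TS * w)
Substituting: t = 352.7690 / (16.5440 * 22.0280)
Result: 0.9680 mm


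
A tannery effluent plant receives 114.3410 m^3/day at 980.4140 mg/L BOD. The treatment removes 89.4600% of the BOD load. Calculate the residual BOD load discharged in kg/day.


Load_in = volume * conc / 1000 = 114.3410 * 980.4140 / 1000 = 112.1015 kg/day
Removed = Load_in * eff / 100 = 112.1015 * 89.4600 / 100 = 100.2860 kg/day
Load_out = Load_in - Removed = 112.1015 - 100.2860 = 11.8155 kg/day


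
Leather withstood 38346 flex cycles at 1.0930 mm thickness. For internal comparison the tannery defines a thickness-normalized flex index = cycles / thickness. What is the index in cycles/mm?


Formula: Index = cycles / thickness
Substituting: Index = 38346 / 1.0930
Result: 35083.2571 cycles/mm


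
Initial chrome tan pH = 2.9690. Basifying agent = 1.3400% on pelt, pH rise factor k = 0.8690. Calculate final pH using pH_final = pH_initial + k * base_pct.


Formula: pH_final = pH_initial + k * base_pct
Substituting: pH_final = 2.9690 + 0.8690 * 1.3400
Result: 4.1335


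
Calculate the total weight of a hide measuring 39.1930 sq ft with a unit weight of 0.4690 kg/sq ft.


Formula: Weight = area * weight_per_sqft
Substituting: Weight = 39.1930 * 0.4690
Result: 18.3815 kg


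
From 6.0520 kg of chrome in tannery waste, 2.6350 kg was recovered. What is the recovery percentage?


Formula: Recovery = recovered / input * 100
Substituting: Recovery = 2.6350 / 6.0520 * 100
Result: 43.5393 %


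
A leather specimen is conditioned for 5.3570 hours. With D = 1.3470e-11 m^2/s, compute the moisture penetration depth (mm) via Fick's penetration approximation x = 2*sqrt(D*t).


t = 5.3570 hr * 3600 = 19285.2000 s
D * t = 1.3470e-11 * 19285.2000 = 2.5977e-07
x = 2 * sqrt(D*t) = 2 * sqrt(2.5977e-07) = 0.00101936 m = 1.0194 mm


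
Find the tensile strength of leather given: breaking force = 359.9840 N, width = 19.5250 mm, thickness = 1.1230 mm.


Formula: TS = force / (width * thickness)
Substituting: TS = 359.9840 / (19.5250 * 1.1230)
Result: 16.4177 N/mm^2


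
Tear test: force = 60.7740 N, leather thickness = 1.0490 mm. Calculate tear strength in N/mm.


Formula: Tear strength = force / thickness
Substituting: Tear strength = 60.7740 / 1.0490
Result: 57.9352 N/mm


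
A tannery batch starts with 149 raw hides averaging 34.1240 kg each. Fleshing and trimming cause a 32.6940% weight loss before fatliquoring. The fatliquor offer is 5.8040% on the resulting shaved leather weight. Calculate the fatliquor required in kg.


Total_raw = N * avg_wt = 149 * 34.1240 = 5084.4760 kg
Substrate = Total_raw * (1 - loss/100) = 5084.4760 * (1 - 32.6940/100) = 3422.1574 kg
Fat = Substrate * pct / 100 = 3422.1574 * 5.8040 / 100 = 198.6220 kg


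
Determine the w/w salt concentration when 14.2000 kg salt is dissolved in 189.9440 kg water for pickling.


Formula: Conc = salt / (water + salt) * 100
Substituting: Conc = 14.2000 / (189.9440 + 14.2000) * 100
Result: 6.9559 %


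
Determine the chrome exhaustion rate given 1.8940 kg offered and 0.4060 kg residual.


Formula: Uptake = (offered - residual) / offered * 100
Substituting: Uptake = (1.8940 - 0.4060) / 1.8940 * 100
Result: 78.5639 %


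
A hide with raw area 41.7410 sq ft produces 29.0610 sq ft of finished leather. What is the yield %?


Formula: Yield = finished / raw * 100
Substituting: Yield = 29.0610 / 41.7410 * 100
Result: 69.6222 %


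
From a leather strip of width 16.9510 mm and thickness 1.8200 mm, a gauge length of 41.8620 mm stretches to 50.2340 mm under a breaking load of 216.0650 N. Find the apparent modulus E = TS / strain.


TS = F / (w * t) = 216.0650 / (16.9510 * 1.8200) = 7.0035 N/mm^2
strain = (Lf - L0) / L0 = (50.2340 - 41.8620) / 41.8620 = 0.2000
E = TS / strain = 7.0035 / 0.2000 = 35.0194 N/mm^2


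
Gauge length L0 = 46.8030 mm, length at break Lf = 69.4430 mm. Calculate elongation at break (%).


Formula: Elongation = (Lf - L0) / L0 * 100
Substituting: Elongation = (69.4430 - 46.8030) / 46.8030 * 100
Result: 48.3730 %


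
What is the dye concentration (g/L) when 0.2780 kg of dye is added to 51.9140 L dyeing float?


Formula: Conc = dye_mass(kg) / volume(L) * 1000
Substituting: Conc = 0.2780 / 51.9140 * 1000
Result: 5.3550 g/L


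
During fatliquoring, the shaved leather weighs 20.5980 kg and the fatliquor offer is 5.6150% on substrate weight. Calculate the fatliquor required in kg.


Formula: Fat = substrate * pct / 100
Substituting: Fat = 20.5980 * 5.6150 / 100
Result: 1.1566 kg


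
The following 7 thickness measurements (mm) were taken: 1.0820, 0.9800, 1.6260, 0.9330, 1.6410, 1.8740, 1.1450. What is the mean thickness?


Formula: Average = sum / n
Substituting: Average = 9.2810 / 7
Result: 1.3259 mm


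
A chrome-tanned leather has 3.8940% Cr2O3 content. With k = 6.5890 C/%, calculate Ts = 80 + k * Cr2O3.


Formula: Ts = 80 + k * Cr2O3
Substituting: Ts = 80 + 6.5890 * 3.8940
Result: 105.6576 C


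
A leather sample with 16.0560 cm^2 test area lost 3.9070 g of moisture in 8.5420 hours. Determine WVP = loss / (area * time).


Formula: WVP = loss / (area * time)
Substituting: WVP = 3.9070 / (16.0560 * 8.5420)
Result: 0.028487 g/(cm^2*hr)


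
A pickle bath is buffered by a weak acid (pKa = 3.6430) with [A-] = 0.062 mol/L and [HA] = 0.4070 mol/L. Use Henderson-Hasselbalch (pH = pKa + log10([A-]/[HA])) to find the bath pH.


ratio = [A-] / [HA] = 0.062 / 0.4070 = 0.1523
log10(ratio) = -0.8172
pH = pKa + log10(ratio) = 3.6430 - 0.8172 = 2.8258


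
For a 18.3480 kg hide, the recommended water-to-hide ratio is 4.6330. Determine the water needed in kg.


Formula: Water = hide_weight * ratio
Substituting: Water = 18.3480 * 4.6330
Result: 85.0063 kg


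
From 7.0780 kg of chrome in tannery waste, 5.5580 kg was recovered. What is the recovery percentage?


Formula: Recovery = recovered / input * 100
Substituting: Recovery = 5.5580 / 7.0780 * 100
Result: 78.5250 %


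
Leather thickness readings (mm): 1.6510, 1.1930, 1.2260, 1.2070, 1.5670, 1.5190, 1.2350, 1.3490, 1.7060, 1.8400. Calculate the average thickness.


Formula: Average = sum / n
Substituting: Average = 14.4930 / 10
Result: 1.4493 mm


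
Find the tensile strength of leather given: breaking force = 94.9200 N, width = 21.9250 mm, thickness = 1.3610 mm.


Formula: TS = force / (width * thickness)
Substituting: TS = 94.9200 / (21.9250 * 1.3610)
Result: 3.1810 N/mm^2


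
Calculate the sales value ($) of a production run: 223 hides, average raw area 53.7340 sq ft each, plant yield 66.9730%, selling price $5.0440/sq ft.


Raw_total = N * avg_area = 223 * 53.7340 = 11982.6820 sq ft
Finished = Raw_total * yield / 100 = 11982.6820 * 66.9730 / 100 = 8025.1616 sq ft
Value = Finished * price = 8025.1616 * 5.0440 = 40478.9152 $


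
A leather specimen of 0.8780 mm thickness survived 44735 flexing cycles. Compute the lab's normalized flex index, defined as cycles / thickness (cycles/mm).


Formula: Index = cycles / thickness
Substituting: Index = 44735 / 0.8780
Result: 50951.0251 cycles/mm


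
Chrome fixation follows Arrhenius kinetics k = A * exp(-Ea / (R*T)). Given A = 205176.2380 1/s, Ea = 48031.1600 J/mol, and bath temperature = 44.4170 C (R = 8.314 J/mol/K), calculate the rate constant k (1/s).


T_K = T_C + 273.15 = 44.4170 + 273.15 = 317.5670 K
exponent = -Ea / (R * T_K) = -48031.1600 / (8.314 * 317.5670) = -18.1919
k = A * exp(exponent) = 205176.2380 * exp(-18.1919) = 0.00257924 1/s


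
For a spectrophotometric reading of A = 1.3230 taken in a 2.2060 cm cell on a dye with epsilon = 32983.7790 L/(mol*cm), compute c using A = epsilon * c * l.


Formula: c = A / (epsilon * l)
Substituting: c = 1.3230 / (32983.7790 * 2.2060)
Result: 1.8183e-05 mol/L


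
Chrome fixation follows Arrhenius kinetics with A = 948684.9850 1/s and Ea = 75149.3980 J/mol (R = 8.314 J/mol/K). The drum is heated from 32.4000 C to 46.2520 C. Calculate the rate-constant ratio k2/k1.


T1 = 32.4000 + 273.15 = 305.5500 K; T2 = 46.2520 + 273.15 = 319.4020 K
k1 = A * exp(-Ea/(R*T1)) = 948684.9850 * exp(-75149.3980/(8.314*305.5500)) = 1.3479e-07 1/s
k2 = A * exp(-Ea/(R*T2)) = 948684.9850 * exp(-75149.3980/(8.314*319.4020)) = 4.8622e-07 1/s
k2/k1 = 4.8622e-07 / 1.3479e-07 = 3.6072


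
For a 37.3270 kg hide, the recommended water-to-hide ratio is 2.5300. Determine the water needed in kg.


Formula: Water = hide_weight * ratio
Substituting: Water = 37.3270 * 2.5300
Result: 94.4373 kg


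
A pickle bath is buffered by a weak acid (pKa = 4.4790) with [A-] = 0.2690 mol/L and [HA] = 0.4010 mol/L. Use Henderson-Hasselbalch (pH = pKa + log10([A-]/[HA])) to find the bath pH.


ratio = [A-] / [HA] = 0.2690 / 0.4010 = 0.6708
log10(ratio) = -0.1734
pH = pKa + log10(ratio) = 4.4790 - 0.1734 = 4.3056


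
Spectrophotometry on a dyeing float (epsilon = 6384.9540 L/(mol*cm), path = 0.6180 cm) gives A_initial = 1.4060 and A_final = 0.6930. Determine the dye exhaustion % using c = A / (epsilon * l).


c_initial = A_i / (epsilon * l) = 1.4060 / (6384.9540 * 0.6180) = 3.5632e-04 mol/L
c_final = A_f / (epsilon * l) = 0.6930 / (6384.9540 * 0.6180) = 1.7563e-04 mol/L
Exhaustion = (c_initial - c_final) / c_initial * 100 = (3.5632e-04 - 1.7563e-04) / 3.5632e-04 * 100 = 50.7112 %


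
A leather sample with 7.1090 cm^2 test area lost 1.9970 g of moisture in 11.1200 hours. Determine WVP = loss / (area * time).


Formula: WVP = loss / (area * time)
Substituting: WVP = 1.9970 / (7.1090 * 11.1200)
Result: 0.0252618 g/(cm^2*hr)


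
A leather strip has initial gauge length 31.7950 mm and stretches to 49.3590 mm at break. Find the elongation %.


Formula: Elongation = (Lf - L0) / L0 * 100
Substituting: Elongation = (49.3590 - 31.7950) / 31.7950 * 100
Result: 55.2414 %


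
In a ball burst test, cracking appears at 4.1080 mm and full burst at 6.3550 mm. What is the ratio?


Formula: Ratio = crack / burst
Substituting: Ratio = 4.1080 / 6.3550
Result: 0.6464


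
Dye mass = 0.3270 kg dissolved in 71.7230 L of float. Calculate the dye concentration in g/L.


Formula: Conc = dye_mass(kg) / volume(L) * 1000
Substituting: Conc = 0.3270 / 71.7230 * 1000
Result: 4.5592 g/L


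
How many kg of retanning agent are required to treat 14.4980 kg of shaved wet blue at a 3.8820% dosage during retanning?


Formula: Retan = substrate * pct / 100
Substituting: Retan = 14.4980 * 3.8820 / 100
Result: 0.5628 kg


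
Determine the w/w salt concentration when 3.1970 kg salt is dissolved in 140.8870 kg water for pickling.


Formula: Conc = salt / (water + salt) * 100
Substituting: Conc = 3.1970 / (140.8870 + 3.1970) * 100
Result: 2.2188 %


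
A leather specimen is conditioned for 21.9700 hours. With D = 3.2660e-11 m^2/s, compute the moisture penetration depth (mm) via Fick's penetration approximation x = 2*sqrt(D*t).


t = 21.9700 hr * 3600 = 79092.0000 s
D * t = 3.2660e-11 * 79092.0000 = 2.5831e-06
x = 2 * sqrt(D*t) = 2 * sqrt(2.5831e-06) = 0.00321443 m = 3.2144 mm


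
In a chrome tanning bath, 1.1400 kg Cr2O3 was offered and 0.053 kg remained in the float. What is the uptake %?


Formula: Uptake = (offered - residual) / offered * 100
Substituting: Uptake = (1.1400 - 0.053) / 1.1400 * 100
Result: 95.3509 %


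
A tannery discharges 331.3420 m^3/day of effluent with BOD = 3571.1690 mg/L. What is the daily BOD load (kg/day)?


Formula: BOD_load = volume * conc / 1000
Substituting: BOD_load = 331.3420 * 3571.1690 / 1000
Result: 1183.2783 kg/day


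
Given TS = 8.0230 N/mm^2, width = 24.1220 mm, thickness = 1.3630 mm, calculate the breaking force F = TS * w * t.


Formula: F = TS * w * t
Substituting: F = 8.0230 * 24.1220 * 1.3630
Result: 263.7825 N


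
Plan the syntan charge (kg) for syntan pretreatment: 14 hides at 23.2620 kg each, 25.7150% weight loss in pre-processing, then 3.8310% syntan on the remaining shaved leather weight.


Total_raw = N * avg_wt = 14 * 23.2620 = 325.6680 kg
Substrate = Total_raw * (1 - loss/100) = 325.6680 * (1 - 25.7150/100) = 241.9225 kg
Syntan = Substrate * pct / 100 = 241.9225 * 3.8310 / 100 = 9.2680 kg


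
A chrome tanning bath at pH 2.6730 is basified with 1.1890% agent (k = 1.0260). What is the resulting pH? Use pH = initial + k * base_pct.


Formula: pH_final = pH_initial + k * base_pct
Substituting: pH_final = 2.6730 + 1.0260 * 1.1890
Result: 3.8929


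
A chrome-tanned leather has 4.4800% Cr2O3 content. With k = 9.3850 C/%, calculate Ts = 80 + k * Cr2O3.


Formula: Ts = 80 + k * Cr2O3
Substituting: Ts = 80 + 9.3850 * 4.4800
Result: 122.0448 C


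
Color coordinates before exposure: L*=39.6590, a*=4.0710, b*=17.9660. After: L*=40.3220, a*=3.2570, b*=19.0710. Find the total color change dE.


dL = 0.6630, da = -0.8140, db = 1.1050
dE = sqrt(0.6630^2 + (-0.8140)^2 + 1.1050^2) = 1.5242


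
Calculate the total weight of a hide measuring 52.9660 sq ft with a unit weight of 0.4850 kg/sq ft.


Formula: Weight = area * weight_per_sqft
Substituting: Weight = 52.9660 * 0.4850
Result: 25.6885 kg


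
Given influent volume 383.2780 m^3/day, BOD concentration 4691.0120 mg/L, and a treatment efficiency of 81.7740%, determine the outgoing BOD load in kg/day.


Load_in = volume * conc / 1000 = 383.2780 * 4691.0120 / 1000 = 1797.9617 kg/day
Removed = Load_in * eff / 100 = 1797.9617 * 81.7740 / 100 = 1470.2652 kg/day
Load_out = Load_in - Removed = 1797.9617 - 1470.2652 = 327.6965 kg/day


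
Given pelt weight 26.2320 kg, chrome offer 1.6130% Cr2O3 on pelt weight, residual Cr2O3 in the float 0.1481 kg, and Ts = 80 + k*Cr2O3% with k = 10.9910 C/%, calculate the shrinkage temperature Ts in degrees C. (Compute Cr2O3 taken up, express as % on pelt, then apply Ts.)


Offered = pelt * offer_pct / 100 = 26.2320 * 1.6130 / 100 = 0.4231 kg
Uptake = offered - residual = 0.4231 - 0.1481 = 0.2750 kg
Cr2O3% on pelt = uptake / pelt * 100 = 0.2750 / 26.2320 * 100 = 1.0484 %
Ts = 80 + k * Cr2O3% = 80 + 10.9910 * 1.0484 = 91.5232 C


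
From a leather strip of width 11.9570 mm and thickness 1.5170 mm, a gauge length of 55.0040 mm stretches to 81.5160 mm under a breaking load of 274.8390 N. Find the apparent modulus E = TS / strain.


TS = F / (w * t) = 274.8390 / (11.9570 * 1.5170) = 15.1520 N/mm^2
strain = (Lf - L0) / L0 = (81.5160 - 55.0040) / 55.0040 = 0.4820
E = TS / strain = 15.1520 / 0.4820 = 31.4356 N/mm^2


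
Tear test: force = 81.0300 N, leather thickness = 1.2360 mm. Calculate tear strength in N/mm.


Formula: Tear strength = force / thickness
Substituting: Tear strength = 81.0300 / 1.2360
Result: 65.5583 N/mm


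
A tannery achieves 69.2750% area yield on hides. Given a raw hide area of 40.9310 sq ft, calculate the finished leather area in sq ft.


Formula: finished = raw * yield / 100
Substituting: finished = 40.9310 * 69.2750 / 100
Result: 28.3550 sq ft


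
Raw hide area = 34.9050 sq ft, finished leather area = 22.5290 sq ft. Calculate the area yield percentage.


Formula: Yield = finished / raw * 100
Substituting: Yield = 22.5290 / 34.9050 * 100
Result: 64.5438 %


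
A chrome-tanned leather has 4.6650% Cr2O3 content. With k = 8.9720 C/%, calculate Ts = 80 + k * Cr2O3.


Formula: Ts = 80 + k * Cr2O3
Substituting: Ts = 80 + 8.9720 * 4.6650
Result: 121.8544 C


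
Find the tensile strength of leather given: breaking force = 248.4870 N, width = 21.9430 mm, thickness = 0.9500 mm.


Formula: TS = force / (width * thickness)
Substituting: TS = 248.4870 / (21.9430 * 0.9500)
Result: 11.9202 N/mm^2


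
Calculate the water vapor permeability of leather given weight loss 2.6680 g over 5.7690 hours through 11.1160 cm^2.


Formula: WVP = loss / (area * time)
Substituting: WVP = 2.6680 / (11.1160 * 5.7690)
Result: 0.0416042 g/(cm^2*hr)


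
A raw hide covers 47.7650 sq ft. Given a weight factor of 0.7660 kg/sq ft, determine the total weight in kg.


Formula: Weight = area * weight_per_sqft
Substituting: Weight = 47.7650 * 0.7660
Result: 36.5880 kg


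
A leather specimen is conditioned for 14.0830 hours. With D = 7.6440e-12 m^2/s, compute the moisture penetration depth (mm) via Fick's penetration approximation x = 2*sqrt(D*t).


t = 14.0830 hr * 3600 = 50698.8000 s
D * t = 7.6440e-12 * 50698.8000 = 3.8754e-07
x = 2 * sqrt(D*t) = 2 * sqrt(3.8754e-07) = 0.00124506 m = 1.2451 mm


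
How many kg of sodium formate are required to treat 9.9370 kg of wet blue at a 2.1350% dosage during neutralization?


Formula: Neutralizer = substrate * pct / 100
Substituting: Neutralizer = 9.9370 * 2.1350 / 100
Result: 0.2122 kg


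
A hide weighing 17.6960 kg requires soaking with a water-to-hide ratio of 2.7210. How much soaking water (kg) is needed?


Formula: Water = hide_weight * ratio
Substituting: Water = 17.6960 * 2.7210
Result: 48.1508 kg


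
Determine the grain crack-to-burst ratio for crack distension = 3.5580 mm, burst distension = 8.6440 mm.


Formula: Ratio = crack / burst
Substituting: Ratio = 3.5580 / 8.6440
Result: 0.4116


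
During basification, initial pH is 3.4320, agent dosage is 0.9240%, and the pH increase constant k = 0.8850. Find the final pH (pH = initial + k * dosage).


Formula: pH_final = pH_initial + k * base_pct
Substituting: pH_final = 3.4320 + 0.8850 * 0.9240
Result: 4.2497


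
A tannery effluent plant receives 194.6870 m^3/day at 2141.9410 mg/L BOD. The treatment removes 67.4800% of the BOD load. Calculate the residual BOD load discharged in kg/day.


Load_in = volume * conc / 1000 = 194.6870 * 2141.9410 / 1000 = 417.0081 kg/day
Removed = Load_in * eff / 100 = 417.0081 * 67.4800 / 100 = 281.3970 kg/day
Load_out = Load_in - Removed = 417.0081 - 281.3970 = 135.6110 kg/day


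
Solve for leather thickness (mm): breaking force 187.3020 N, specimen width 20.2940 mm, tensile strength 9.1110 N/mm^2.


Formula: t = F / (TS * w)
Substituting: t = 187.3020 / (9.1110 * 20.2940)
Result: 1.0130 mm


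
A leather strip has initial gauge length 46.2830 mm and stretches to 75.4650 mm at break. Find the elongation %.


Formula: Elongation = (Lf - L0) / L0 * 100
Substituting: Elongation = (75.4650 - 46.2830) / 46.2830 * 100
Result: 63.0512 %


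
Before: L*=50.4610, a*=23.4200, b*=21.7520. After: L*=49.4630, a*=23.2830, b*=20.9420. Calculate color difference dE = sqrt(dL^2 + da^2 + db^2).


dL = -0.9980, da = -0.1370, db = -0.8100
dE = sqrt((-0.9980)^2 + (-0.1370)^2 + (-0.8100)^2) = 1.2926


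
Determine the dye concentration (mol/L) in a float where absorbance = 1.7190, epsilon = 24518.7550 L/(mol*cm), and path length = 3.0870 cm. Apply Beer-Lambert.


Formula: c = A / (epsilon * l)
Substituting: c = 1.7190 / (24518.7550 * 3.0870)
Result: 2.2711e-05 mol/L


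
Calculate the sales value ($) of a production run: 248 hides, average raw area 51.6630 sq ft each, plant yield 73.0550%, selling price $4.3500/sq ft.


Raw_total = N * avg_area = 248 * 51.6630 = 12812.4240 sq ft
Finished = Raw_total * yield / 100 = 12812.4240 * 73.0550 / 100 = 9360.1164 sq ft
Value = Finished * price = 9360.1164 * 4.3500 = 40716.5061 $


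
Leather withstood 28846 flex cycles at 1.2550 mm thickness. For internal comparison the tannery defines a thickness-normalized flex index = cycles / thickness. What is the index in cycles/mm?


Formula: Index = cycles / thickness
Substituting: Index = 28846 / 1.2550
Result: 22984.8606 cycles/mm


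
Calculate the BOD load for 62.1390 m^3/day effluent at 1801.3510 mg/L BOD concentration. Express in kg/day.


Formula: BOD_load = volume * conc / 1000
Substituting: BOD_load = 62.1390 * 1801.3510 / 1000
Result: 111.9341 kg/day


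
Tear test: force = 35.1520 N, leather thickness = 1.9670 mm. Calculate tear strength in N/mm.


Formula: Tear strength = force / thickness
Substituting: Tear strength = 35.1520 / 1.9670
Result: 17.8709 N/mm


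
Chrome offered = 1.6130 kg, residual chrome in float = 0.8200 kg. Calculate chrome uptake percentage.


Formula: Uptake = (offered - residual) / offered * 100
Substituting: Uptake = (1.6130 - 0.8200) / 1.6130 * 100
Result: 49.1631 %


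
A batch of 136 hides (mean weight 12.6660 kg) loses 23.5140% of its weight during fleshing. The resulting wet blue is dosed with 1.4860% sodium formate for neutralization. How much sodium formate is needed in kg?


Total_raw = N * avg_wt = 136 * 12.6660 = 1722.5760 kg
Substrate = Total_raw * (1 - loss/100) = 1722.5760 * (1 - 23.5140/100) = 1317.5295 kg
Neutralizer = Substrate * pct / 100 = 1317.5295 * 1.4860 / 100 = 19.5785 kg


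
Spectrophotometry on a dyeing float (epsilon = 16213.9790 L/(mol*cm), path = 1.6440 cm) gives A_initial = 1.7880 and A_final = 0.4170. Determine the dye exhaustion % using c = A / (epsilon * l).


c_initial = A_i / (epsilon * l) = 1.7880 / (16213.9790 * 1.6440) = 6.7077e-05 mol/L
c_final = A_f / (epsilon * l) = 0.4170 / (16213.9790 * 1.6440) = 1.5644e-05 mol/L
Exhaustion = (c_initial - c_final) / c_initial * 100 = (6.7077e-05 - 1.5644e-05) / 6.7077e-05 * 100 = 76.6779 %


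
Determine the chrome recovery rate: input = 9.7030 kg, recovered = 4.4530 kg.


Formula: Recovery = recovered / input * 100
Substituting: Recovery = 4.4530 / 9.7030 * 100
Result: 45.8930 %


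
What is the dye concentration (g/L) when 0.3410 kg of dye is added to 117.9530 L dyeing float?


Formula: Conc = dye_mass(kg) / volume(L) * 1000
Substituting: Conc = 0.3410 / 117.9530 * 1000
Result: 2.8910 g/L


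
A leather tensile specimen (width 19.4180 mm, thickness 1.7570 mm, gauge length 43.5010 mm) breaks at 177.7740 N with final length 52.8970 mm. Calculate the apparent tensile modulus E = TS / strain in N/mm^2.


TS = F / (w * t) = 177.7740 / (19.4180 * 1.7570) = 5.2107 N/mm^2
strain = (Lf - L0) / L0 = (52.8970 - 43.5010) / 43.5010 = 0.2160
E = TS / strain = 5.2107 / 0.2160 = 24.1239 N/mm^2


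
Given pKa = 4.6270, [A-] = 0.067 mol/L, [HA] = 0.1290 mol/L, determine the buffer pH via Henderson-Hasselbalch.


ratio = [A-] / [HA] = 0.067 / 0.1290 = 0.5194
log10(ratio) = -0.2845
pH = pKa + log10(ratio) = 4.6270 - 0.2845 = 4.3425
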